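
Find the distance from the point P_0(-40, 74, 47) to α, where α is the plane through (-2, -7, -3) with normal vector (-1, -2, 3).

The plane has equation n·(r − (-2, -7, -3)) = 0, i.e. n·r = 7.
Then n·(-40, 74, 47) - 7 = 26.
|n| = √(1 + 4 + 9) = √14, so the distance is |26|/√14 = 13√14/7.

26/√14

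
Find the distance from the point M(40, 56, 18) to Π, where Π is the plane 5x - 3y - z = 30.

d = |5·40 + (-3)·56 + (-1)·18 − 30| / √(25 + 9 + 1) = |-16| / √35 = 16/√35.

16√35/35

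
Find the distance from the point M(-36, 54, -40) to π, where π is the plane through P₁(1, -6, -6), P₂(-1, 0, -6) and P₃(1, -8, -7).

P₁P₂ = (-2, 6, 0) and P₁P₃ = (0, -2, -1), so a normal is n = P₁P₂ × P₁P₃ = (-6, -2, 4).
d = |(-6)·(-36) + (-2)·54 + 4·(-40) − (-18)| / √(36 + 4 + 16) = |-34| / (2√14) = 17/√14.

17√14/14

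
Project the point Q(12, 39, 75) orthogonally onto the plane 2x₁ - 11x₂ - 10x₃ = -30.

(22, -16, 25)

The perpendicular from Q has direction n = (2, -11, -10): r = (12, 39, 75) + λ(2, -11, -10).
Substitute into the plane: n·(Q + λn) = -30 gives -1155 + 225λ = -30, so λ = 5.
Foot = (12, 39, 75) + 5·(2, -11, -10) = (22, -16, 25).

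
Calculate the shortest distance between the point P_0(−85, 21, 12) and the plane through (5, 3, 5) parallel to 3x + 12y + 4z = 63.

2

Parallel planes share the normal n = (3, 12, 4); since (5, 3, 5) lies on the plane, its equation is 3x + 12y + 4z = 71.
Then n·(−85, 21, 12) − 71 = −26.
|n| = √(9 + 144 + 16) = 13, so the distance is |-26|/13 = 2.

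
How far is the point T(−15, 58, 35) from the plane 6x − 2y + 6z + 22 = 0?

13√19/19

Normal vector n = (6, −2, 6), and n·(−15, 58, 35) − (−22) = 26.
|n| = √(36 + 4 + 36) = 2√19, so the distance is |26|/(2√19) = 13/√19.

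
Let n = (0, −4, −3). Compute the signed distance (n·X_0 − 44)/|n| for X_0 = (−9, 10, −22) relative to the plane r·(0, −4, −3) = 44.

n·X_0 − 44 = -18.
|n| = 5, so the signed distance is -18/5.

-18/5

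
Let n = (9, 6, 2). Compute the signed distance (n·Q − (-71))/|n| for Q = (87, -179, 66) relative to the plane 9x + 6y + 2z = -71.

n·Q − (-71) = -88.
|n| = 11, so the signed distance is -88/11 = -8.

-8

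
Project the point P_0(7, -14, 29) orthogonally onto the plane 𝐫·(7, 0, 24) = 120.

The perpendicular from P_0 has direction n = (7, 0, 24): r = (7, -14, 29) + t(7, 0, 24).
Substitute into the plane: n·(P_0 + tn) = 120 gives 745 + 625t = 120, so t = -1.
Foot = (7, -14, 29) + (-1)·(7, 0, 24) = (0, -14, 5).

(0, -14, 5)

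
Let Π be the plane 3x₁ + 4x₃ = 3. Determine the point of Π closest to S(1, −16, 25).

(-11, -16, 9)

n = (3, 0, 4), |n|² = 25, and n·S − 3 = 100.
t = 100/25 = 4, so the foot is S − t·n = (1, −16, 25) − 4·(3, 0, 4) = (−11, −16, 9).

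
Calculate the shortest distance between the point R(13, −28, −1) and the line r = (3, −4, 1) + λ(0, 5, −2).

Direction vector d = (0, 5, −2).
AP = (10, −24, −2); AP·d = -116, |AP|² = 680, |d|² = 29.
distance² = |AP|² − (AP·d)²/|d|² = 680 − 13456/29 = 216, so the distance is 6√6.

6√6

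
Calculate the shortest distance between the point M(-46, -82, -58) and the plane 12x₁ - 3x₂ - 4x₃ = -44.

Normal vector n = (12, -3, -4), and n·(-46, -82, -58) - (-44) = -30.
|n| = √(144 + 9 + 16) = 13, so the distance is |-30|/13 = 30/13.

30/13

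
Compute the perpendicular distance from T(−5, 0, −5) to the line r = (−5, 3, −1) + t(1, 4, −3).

5

Direction vector d = (1, 4, −3).
AP = (0, −3, −4), and AP × d = (25, −4, 3).
|AP × d|² = 650 and |d|² = 26, so the distance is √(650/26) = √25 = 5.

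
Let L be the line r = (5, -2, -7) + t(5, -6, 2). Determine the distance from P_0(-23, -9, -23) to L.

Direction vector d = (5, -6, 2).
AP = (-28, -7, -16); AP·d = -130, |AP|² = 1089, |d|² = 65.
distance² = |AP|² − (AP·d)²/|d|² = 1089 − 16900/65 = 829, so the distance is √829.

√829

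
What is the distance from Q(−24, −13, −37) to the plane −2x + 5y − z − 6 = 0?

7√30/15

d = |(-2)·(-24) + 5·(-13) + (-1)·(-37) − 6| / √(4 + 25 + 1) = |14| / √30 = 7√30/15.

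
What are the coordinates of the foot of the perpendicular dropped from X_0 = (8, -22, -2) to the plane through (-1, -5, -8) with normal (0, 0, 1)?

n = (0, 0, 1), |n|² = 1, and n·X_0 − (-8) = 6.
t = 6/1 = 6, so the foot is X_0 − t·n = (8, -22, -2) − 6·(0, 0, 1) = (8, -22, -8).

(8, -22, -8)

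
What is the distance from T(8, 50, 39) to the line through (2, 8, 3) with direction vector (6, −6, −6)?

6√38

Direction vector d = (6, −6, −6).
AP = (6, 42, 36); AP·d = -432, |AP|² = 3096, |d|² = 108.
distance² = |AP|² − (AP·d)²/|d|² = 3096 − 186624/108 = 1368, so the distance is 6√38.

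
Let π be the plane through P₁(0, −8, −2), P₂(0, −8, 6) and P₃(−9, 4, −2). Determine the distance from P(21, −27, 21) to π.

P₁P₂ = (0, 0, 8) and P₁P₃ = (−9, 12, 0), so a normal is n = P₁P₂ × P₁P₃ = (−96, −72, 0).
Then n·(21, −27, 21) − 576 = −648.
|n| = √(9216 + 5184 + 0) = 120, so the distance is |-648|/120 = 27/5.

27/5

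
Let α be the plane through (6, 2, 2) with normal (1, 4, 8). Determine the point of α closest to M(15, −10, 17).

The perpendicular from M has direction n = (1, 4, 8): r = (15, −10, 17) + λ(1, 4, 8).
Substitute into the plane: n·(M + λn) = 30 gives 111 + 81λ = 30, so λ = -1.
Foot = (15, −10, 17) + (-1)·(1, 4, 8) = (14, −14, 9).

(14, -14, 9)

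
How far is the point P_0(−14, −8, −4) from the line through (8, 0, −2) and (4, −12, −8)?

A direction vector is d = (−4, −12, −6).
AP = (−22, −8, −2), and AP × d = (24, −124, 232).
|AP × d|² = 69776 and |d|² = 196, so the distance is √(69776/196) = √356 = 2√89.

2√89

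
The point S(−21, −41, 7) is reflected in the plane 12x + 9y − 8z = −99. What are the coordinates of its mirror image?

(27, -5, -25)

n = (12, 9, −8), |n|² = 289, n·S − (-99) = -578, so t = -578/289 = -2.
Foot F = S − (-2)·n = (3, −23, −9); the reflection is 2F − S = (27, −5, −25).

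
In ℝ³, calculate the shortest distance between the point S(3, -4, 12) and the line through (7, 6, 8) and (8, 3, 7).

A direction vector is d = (1, -3, -1).
AP = (-4, -10, 4), and AP × d = (22, 0, 22).
|AP × d|² = 968 and |d|² = 11, so the distance is √(968/11) = √88 = 2√22.

2√22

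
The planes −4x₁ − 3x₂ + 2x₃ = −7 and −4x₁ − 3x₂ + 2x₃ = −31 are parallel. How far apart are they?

With common normal n = (−4, −3, 2) (|n| = √29), the distance is |(-7) − (-31)|/|n| = 24/√29.

24√29/29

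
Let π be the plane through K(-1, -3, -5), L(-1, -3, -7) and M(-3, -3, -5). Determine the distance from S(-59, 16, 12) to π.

19

KL = (0, 0, -2) and KM = (-2, 0, 0), so a normal is n = KL × KM = (0, 4, 0).
n = (0, 4, 0); n·P − (-12) = 76; |n| = 4; distance = 76/4 = 19.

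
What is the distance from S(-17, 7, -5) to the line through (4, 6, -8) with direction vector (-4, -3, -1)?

√217

Direction vector d = (-4, -3, -1).
AP = (-21, 1, 3), and AP × d = (8, -33, 67).
|AP × d|² = 5642 and |d|² = 26, so the distance is √(5642/26) = √217.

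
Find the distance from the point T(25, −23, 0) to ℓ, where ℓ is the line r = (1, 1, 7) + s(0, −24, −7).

24

Direction vector d = (0, −24, −7).
AP = (24, −24, −7), and AP × d = (0, 168, −576).
|AP × d|² = 360000 and |d|² = 625, so the distance is √(360000/625) = √576 = 24.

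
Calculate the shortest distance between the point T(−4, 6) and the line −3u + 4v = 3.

33/5

d = |(-3)·(-4) + 4·6 − 3| / √(9 + 16) = |33|/5 = 33/5.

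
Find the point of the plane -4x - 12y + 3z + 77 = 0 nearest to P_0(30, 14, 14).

(26, 2, 17)

The perpendicular from P_0 has direction n = (-4, -12, 3): r = (30, 14, 14) + μ(-4, -12, 3).
Substitute into the plane: n·(P_0 + μn) = -77 gives -246 + 169μ = -77, so μ = 1.
Foot = (30, 14, 14) + 1·(-4, -12, 3) = (26, 2, 17).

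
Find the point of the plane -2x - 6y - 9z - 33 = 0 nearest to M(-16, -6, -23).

n = (-2, -6, -9), |n|² = 121, and n·M − 33 = 242.
t = 242/121 = 2, so the foot is M − t·n = (-16, -6, -23) − 2·(-2, -6, -9) = (-12, 6, -5).

(-12, 6, -5)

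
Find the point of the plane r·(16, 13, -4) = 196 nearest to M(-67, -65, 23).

n = (16, 13, -4), |n|² = 441, and n·M − 196 = -2205.
t = -2205/441 = -5, so the foot is M − t·n = (-67, -65, 23) − (-5)·(16, 13, -4) = (13, 0, 3).

(13, 0, 3)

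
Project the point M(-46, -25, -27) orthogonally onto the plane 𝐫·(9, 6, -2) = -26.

(-10, -1, -35)

n = (9, 6, -2), |n|² = 121, and n·M − (-26) = -484.
t = -484/121 = -4, so the foot is M − t·n = (-46, -25, -27) − (-4)·(9, 6, -2) = (-10, -1, -35).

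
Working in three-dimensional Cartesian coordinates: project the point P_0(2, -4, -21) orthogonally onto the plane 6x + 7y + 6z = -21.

(8, 3, -15)

n = (6, 7, 6), |n|² = 121, and n·P_0 − (-21) = -121.
t = -121/121 = -1, so the foot is P_0 − t·n = (2, -4, -21) − (-1)·(6, 7, 6) = (8, 3, -15).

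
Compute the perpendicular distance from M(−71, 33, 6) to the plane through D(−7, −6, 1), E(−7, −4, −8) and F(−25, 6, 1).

DE = (0, 2, −9) and DF = (−18, 12, 0), so a normal is n = DE × DF = (108, 162, 36).
Then n·(−71, 33, 6) − (−1692) = −414.
|n| = √(11664 + 26244 + 1296) = 198, so the distance is |-414|/198 = 23/11.

23/11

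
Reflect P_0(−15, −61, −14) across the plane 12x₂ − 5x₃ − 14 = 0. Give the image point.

(-15, 35, -54)

With n = (0, 12, −5), the signed offset is (n·P_0 − 14)/|n|² = -676/169 = -4.
P_0' = P_0 − 2t·n = (−15, −61, −14) − (-8)·(0, 12, −5) = (−15, 35, −54).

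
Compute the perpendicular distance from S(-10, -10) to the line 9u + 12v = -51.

53/5

The normal to the line is n = (9, 12) with |n| = 15.
|n·S − (-51)| = |-210 − (-51)| = 159, so the distance is 159/15 = 53/5.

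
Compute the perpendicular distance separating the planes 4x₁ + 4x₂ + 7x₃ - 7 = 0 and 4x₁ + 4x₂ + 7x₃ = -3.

10/9

With common normal n = (4, 4, 7) (|n| = 9), the distance is |7 − (-3)|/|n| = 10/9.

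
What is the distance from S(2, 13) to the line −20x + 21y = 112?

d = |(-20)·2 + 21·13 − 112| / √(400 + 441) = |121|/29 = 121/29.

121/29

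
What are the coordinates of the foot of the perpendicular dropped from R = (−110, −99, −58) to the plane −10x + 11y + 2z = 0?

(-344/3, -1408/15, -856/15)

n = (−10, 11, 2), |n|² = 225, and n·R − 0 = -105.
t = -105/225 = -7/15, so the foot is R − t·n = (−110, −99, −58) − (-7/15)·(−10, 11, 2) = (−344/3, −1408/15, −856/15).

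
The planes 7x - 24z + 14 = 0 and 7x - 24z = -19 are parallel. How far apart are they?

1/5

Both planes have normal n = (7, 0, -24), |n| = 25. Any point on the first plane is at distance |(-19) − (-14)|/|n| = 5/25 = 1/5 from the second.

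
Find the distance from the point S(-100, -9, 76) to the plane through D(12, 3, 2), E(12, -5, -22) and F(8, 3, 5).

8

DE = (0, -8, -24) and DF = (-4, 0, 3), so a normal is n = DE × DF = (-24, 96, -32).
Then n·(-100, -9, 76) - (-64) = -832.
|n| = √(576 + 9216 + 1024) = 104, so the distance is |-832|/104 = 8.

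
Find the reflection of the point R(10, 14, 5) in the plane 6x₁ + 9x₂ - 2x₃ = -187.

With n = (6, 9, -2), the signed offset is (n·R − (-187))/|n|² = 363/121 = 3.
R' = R − 2t·n = (10, 14, 5) − 6·(6, 9, -2) = (-26, -40, 17).

(-26, -40, 17)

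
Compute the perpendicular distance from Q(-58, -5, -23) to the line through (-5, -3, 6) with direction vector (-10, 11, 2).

Direction vector d = (-10, 11, 2).
AP = (-53, -2, -29); AP·d = 450, |AP|² = 3654, |d|² = 225.
distance² = |AP|² − (AP·d)²/|d|² = 3654 − 202500/225 = 2754, so the distance is 9√34.

9√34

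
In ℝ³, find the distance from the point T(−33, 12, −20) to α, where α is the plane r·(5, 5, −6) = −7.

22/√86

Normal vector n = (5, 5, −6), and n·(−33, 12, −20) − (−7) = 22.
|n| = √(25 + 25 + 36) = √86, so the distance is |22|/√86 = 11√86/43.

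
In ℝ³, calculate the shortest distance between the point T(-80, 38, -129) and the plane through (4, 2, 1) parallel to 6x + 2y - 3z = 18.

6

Parallel planes share the normal n = (6, 2, -3); since (4, 2, 1) lies on the plane, its equation is 6x + 2y - 3z = 25.
d = |6·(-80) + 2·38 + (-3)·(-129) − 25| / √(36 + 4 + 9) = |-42| / 7 = 6.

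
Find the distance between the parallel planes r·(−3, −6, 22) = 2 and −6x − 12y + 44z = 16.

Divide the second equation by 2 to match normals: −3x − 6y + 22z = 8.
Both planes have normal n = (−3, −6, 22), |n| = 23. Any point on the first plane is at distance |8 − 2|/|n| = 6/23 from the second.

6/23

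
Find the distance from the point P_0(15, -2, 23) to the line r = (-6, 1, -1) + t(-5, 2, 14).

3√89

Direction vector d = (-5, 2, 14).
AP = (21, -3, 24); AP·d = 225, |AP|² = 1026, |d|² = 225.
distance² = |AP|² − (AP·d)²/|d|² = 1026 − 50625/225 = 801, so the distance is 3√89.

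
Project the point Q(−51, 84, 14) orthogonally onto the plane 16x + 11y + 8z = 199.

The perpendicular from Q has direction n = (16, 11, 8): r = (−51, 84, 14) + t(16, 11, 8).
Substitute into the plane: n·(Q + tn) = 199 gives 220 + 441t = 199, so t = -1/21.
Foot = (−51, 84, 14) + (-1/21)·(16, 11, 8) = (−1087/21, 1753/21, 286/21).

(-1087/21, 1753/21, 286/21)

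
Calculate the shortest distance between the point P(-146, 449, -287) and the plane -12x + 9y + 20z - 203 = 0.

6

n = (-12, 9, 20); n·P − 203 = -150; |n| = 25; distance = 150/25 = 6.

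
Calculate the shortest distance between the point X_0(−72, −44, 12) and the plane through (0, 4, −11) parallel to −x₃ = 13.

Parallel planes share the normal n = (0, 0, −1); since (0, 4, −11) lies on the plane, its equation is −x₃ = 11.
Then n·(−72, −44, 12) − 11 = −23.
|n| = √(0 + 0 + 1) = 1, so the distance is |-23|/1 = 23.

23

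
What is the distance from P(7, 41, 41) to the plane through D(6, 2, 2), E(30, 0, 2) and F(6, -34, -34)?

1/17

DE = (24, -2, 0) and DF = (0, -36, -36), so a normal is n = DE × DF = (72, 864, -864).
n = (72, 864, -864); n·P − 432 = 72; |n| = 1224; distance = 72/1224 = 1/17.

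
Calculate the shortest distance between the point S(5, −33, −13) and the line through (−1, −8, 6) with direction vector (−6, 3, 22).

√493

Direction vector d = (−6, 3, 22).
AP = (6, −25, −19); AP·d = -529, |AP|² = 1022, |d|² = 529.
distance² = |AP|² − (AP·d)²/|d|² = 1022 − 279841/529 = 493, so the distance is √493.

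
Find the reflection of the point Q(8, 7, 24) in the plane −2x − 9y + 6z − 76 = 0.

With n = (−2, −9, 6), the signed offset is (n·Q − 76)/|n|² = -11/121 = -1/11.
Q' = Q − 2t·n = (8, 7, 24) − (-2/11)·(−2, −9, 6) = (84/11, 59/11, 276/11).

(84/11, 59/11, 276/11)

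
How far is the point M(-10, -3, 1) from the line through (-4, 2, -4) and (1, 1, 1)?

A direction vector is d = (5, -1, 5).
AP = (-6, -5, 5); AP·d = 0, |AP|² = 86, |d|² = 51.
distance² = |AP|² − (AP·d)²/|d|² = 86 − 0/51 = 86, so the distance is √86.

√86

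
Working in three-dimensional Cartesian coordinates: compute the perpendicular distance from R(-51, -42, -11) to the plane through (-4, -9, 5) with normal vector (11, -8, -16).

1/7

The plane has equation n·(r − (-4, -9, 5)) = 0, i.e. n·r = -52.
Then n·(-51, -42, -11) - (-52) = 3.
|n| = √(121 + 64 + 256) = 21, so the distance is |3|/21 = 1/7.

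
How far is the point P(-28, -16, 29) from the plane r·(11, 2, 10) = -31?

19/15

n = (11, 2, 10); n·P − (-31) = -19; |n| = 15; distance = 19/15.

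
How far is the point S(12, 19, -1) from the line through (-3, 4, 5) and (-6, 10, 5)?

21

A direction vector is d = (-3, 6, 0).
AP = (15, 15, -6), and AP × d = (36, 18, 135).
|AP × d|² = 19845 and |d|² = 45, so the distance is √(19845/45) = √441 = 21.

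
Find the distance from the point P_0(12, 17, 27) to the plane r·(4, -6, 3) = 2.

Normal vector n = (4, -6, 3), and n·(12, 17, 27) - 2 = 25.
|n| = √(16 + 36 + 9) = √61, so the distance is |25|/√61 = 25/√61.

25/√61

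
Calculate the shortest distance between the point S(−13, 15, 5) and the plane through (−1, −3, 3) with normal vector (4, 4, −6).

The plane has equation n·(r − (−1, −3, 3)) = 0, i.e. n·r = -34.
Then n·(−13, 15, 5) − (−34) = 12.
|n| = √(16 + 16 + 36) = 2√17, so the distance is |12|/(2√17) = 6√17/17.

6/√17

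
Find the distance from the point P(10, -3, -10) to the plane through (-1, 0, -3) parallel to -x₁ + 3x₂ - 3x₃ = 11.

1/√19

Parallel planes share the normal n = (-1, 3, -3); since (-1, 0, -3) lies on the plane, its equation is -x₁ + 3x₂ - 3x₃ = 10.
n = (-1, 3, -3); n·P − 10 = 1; |n| = √19; distance = 1/√19.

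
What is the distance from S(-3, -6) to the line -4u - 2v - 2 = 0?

11/√5

The normal to the line is n = (-4, -2) with |n| = 2√5.
|n·S − 2| = |24 − 2| = 22, so the distance is 22/(2√5) = 11/√5.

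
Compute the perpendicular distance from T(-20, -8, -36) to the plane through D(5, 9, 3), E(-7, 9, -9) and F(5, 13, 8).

29/√57

DE = (-12, 0, -12) and DF = (0, 4, 5), so a normal is n = DE × DF = (48, 60, -48).
n = (48, 60, -48); n·P − 636 = -348; |n| = 12√57; distance = 348/(12√57) = 29/√57.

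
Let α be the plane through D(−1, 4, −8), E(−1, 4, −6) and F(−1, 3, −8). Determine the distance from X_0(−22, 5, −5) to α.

DE = (0, 0, 2) and DF = (0, −1, 0), so a normal is n = DE × DF = (2, 0, 0).
Then n·(−22, 5, −5) − (−2) = −42.
|n| = √(4 + 0 + 0) = 2, so the distance is |-42|/2 = 21.

21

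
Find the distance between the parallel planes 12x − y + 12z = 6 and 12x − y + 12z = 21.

Both planes have normal n = (12, −1, 12), |n| = 17. Any point on the first plane is at distance |21 − 6|/|n| = 15/17 from the second.

15/17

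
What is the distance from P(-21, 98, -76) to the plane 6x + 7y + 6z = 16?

8

Normal vector n = (6, 7, 6), and n·(-21, 98, -76) - 16 = 88.
|n| = √(36 + 49 + 36) = 11, so the distance is |88|/11 = 8.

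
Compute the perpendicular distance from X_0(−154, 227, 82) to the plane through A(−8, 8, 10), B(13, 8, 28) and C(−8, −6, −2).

AB = (21, 0, 18) and AC = (0, −14, −12), so a normal is n = AB × AC = (252, 252, −294).
n = (252, 252, −294); n·P − (-2940) = -2772; |n| = 462; distance = 2772/462 = 6.

6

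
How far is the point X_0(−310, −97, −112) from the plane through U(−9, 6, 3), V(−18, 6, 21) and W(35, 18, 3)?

5

UV = (−9, 0, 18) and UW = (44, 12, 0), so a normal is n = UV × UW = (−216, 792, −108).
n = (−216, 792, −108); n·P − 6372 = -4140; |n| = 828; distance = 4140/828 = 5.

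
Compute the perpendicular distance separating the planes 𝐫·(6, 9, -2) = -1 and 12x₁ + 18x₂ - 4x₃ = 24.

13/11

Divide the second equation by 2 to match normals: 6x₁ + 9x₂ - 2x₃ = 12.
With common normal n = (6, 9, -2) (|n| = 11), the distance is |(-1) − 12|/|n| = 13/11.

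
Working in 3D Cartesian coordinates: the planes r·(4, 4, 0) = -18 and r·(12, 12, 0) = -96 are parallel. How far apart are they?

Divide the second equation by 3 to match normals: 4x + 4y = -32.
With common normal n = (4, 4, 0) (|n| = 4√2), the distance is |(-18) − (-32)|/|n| = 14/(4√2) = 7/(2√2).

7/(2√2)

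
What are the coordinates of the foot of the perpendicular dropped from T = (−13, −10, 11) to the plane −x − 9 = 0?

(-9, -10, 11)

n = (−1, 0, 0), |n|² = 1, and n·T − 9 = 4.
t = 4/1 = 4, so the foot is T − t·n = (−13, −10, 11) − 4·(−1, 0, 0) = (−9, −10, 11).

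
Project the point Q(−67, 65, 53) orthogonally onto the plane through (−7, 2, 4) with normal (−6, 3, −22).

(-73, 68, 31)

n = (−6, 3, −22), |n|² = 529, and n·Q − (-40) = -529.
t = -529/529 = -1, so the foot is Q − t·n = (−67, 65, 53) − (-1)·(−6, 3, −22) = (−73, 68, 31).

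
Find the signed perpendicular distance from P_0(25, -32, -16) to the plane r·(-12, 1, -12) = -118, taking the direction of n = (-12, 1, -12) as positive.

n·P_0 − (-118) = -22.
|n| = 17, so the signed distance is -22/17.

-22/17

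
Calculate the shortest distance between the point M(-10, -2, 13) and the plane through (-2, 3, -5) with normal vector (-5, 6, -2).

The plane has equation n·(r − (-2, 3, -5)) = 0, i.e. n·r = 38.
d = |(-5)·(-10) + 6·(-2) + (-2)·13 − 38| / √(25 + 36 + 4) = |-26| / √65 = 26/√65.

26/√65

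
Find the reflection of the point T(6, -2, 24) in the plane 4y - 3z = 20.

With n = (0, 4, -3), the signed offset is (n·T − 20)/|n|² = -100/25 = -4.
T' = T − 2t·n = (6, -2, 24) − (-8)·(0, 4, -3) = (6, 30, 0).

(6, 30, 0)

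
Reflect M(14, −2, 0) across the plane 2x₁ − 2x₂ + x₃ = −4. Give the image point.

(-2, 14, -8)

n = (2, −2, 1), |n|² = 9, n·M − (-4) = 36, so t = 36/9 = 4.
Foot F = M − 4·n = (6, 6, −4); the reflection is 2F − M = (−2, 14, −8).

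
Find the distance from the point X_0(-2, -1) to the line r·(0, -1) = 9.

8

d = |0·(-2) + (-1)·(-1) − 9| / √(0 + 1) = |-8|/1 = 8.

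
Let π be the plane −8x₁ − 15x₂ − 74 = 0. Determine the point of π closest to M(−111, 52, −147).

The perpendicular from M has direction n = (−8, −15, 0): r = (−111, 52, −147) + μ(−8, −15, 0).
Substitute into the plane: n·(M + μn) = 74 gives 108 + 289μ = 74, so μ = -2/17.
Foot = (−111, 52, −147) + (-2/17)·(−8, −15, 0) = (−1871/17, 914/17, −147).

(-1871/17, 914/17, -147)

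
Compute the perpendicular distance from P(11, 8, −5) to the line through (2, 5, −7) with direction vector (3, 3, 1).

Direction vector d = (3, 3, 1).
AP = (9, 3, 2), and AP × d = (−3, −3, 18).
|AP × d|² = 342 and |d|² = 19, so the distance is √(342/19) = √18 = 3√2.

3√2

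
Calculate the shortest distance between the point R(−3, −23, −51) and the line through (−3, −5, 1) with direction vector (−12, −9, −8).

12√13

Direction vector d = (−12, −9, −8).
AP = (0, −18, −52); AP·d = 578, |AP|² = 3028, |d|² = 289.
distance² = |AP|² − (AP·d)²/|d|² = 3028 − 334084/289 = 1872, so the distance is 12√13.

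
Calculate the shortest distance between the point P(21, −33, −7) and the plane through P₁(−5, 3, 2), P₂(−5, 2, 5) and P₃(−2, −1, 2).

13/√26

P₁P₂ = (0, −1, 3) and P₁P₃ = (3, −4, 0), so a normal is n = P₁P₂ × P₁P₃ = (12, 9, 3).
Then n·(21, −33, −7) − (−27) = −39.
|n| = √(144 + 81 + 9) = 3√26, so the distance is |-39|/(3√26) = 13/√26.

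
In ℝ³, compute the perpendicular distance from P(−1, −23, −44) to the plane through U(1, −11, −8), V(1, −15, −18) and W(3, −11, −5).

6/√38

UV = (0, −4, −10) and UW = (2, 0, 3), so a normal is n = UV × UW = (−12, −20, 8).
d = |(-12)·(-1) + (-20)·(-23) + 8·(-44) − 144| / √(144 + 400 + 64) = |-24| / (4√38) = 6/√38.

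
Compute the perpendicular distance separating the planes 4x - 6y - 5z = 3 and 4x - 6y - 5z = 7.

Both planes have normal n = (4, -6, -5), |n| = √77. Any point on the first plane is at distance |7 − 3|/|n| = 4/√77 from the second.

4/√77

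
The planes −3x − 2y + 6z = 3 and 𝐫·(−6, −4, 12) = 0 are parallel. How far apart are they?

Divide the second equation by 2 to match normals: −3x − 2y + 6z = 0.
Both planes have normal n = (−3, −2, 6), |n| = 7. Any point on the first plane is at distance |0 − 3|/|n| = 3/7 from the second.

3/7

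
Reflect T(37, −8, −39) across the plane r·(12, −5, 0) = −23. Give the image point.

n = (12, −5, 0), |n|² = 169, n·T − (-23) = 507, so t = 507/169 = 3.
Foot F = T − 3·n = (1, 7, −39); the reflection is 2F − T = (−35, 22, −39).

(-35, 22, -39)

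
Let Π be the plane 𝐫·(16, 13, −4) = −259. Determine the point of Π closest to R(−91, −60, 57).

(-11, 5, 37)

The perpendicular from R has direction n = (16, 13, −4): r = (−91, −60, 57) + t(16, 13, −4).
Substitute into the plane: n·(R + tn) = -259 gives -2464 + 441t = -259, so t = 5.
Foot = (−91, −60, 57) + 5·(16, 13, −4) = (−11, 5, 37).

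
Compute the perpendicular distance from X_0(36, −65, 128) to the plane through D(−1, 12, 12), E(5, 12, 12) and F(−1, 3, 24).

8

DE = (6, 0, 0) and DF = (0, −9, 12), so a normal is n = DE × DF = (0, −72, −54).
d = |(-72)·(-65) + (-54)·128 − (-1512)| / √(0 + 5184 + 2916) = |-720| / 90 = 8.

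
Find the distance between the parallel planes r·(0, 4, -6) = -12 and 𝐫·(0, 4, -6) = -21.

9/(2√13)

Both planes have normal n = (0, 4, -6), |n| = 2√13. Any point on the first plane is at distance |(-21) − (-12)|/|n| = 9/(2√13) from the second.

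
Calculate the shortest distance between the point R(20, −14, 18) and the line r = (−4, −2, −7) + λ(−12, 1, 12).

Direction vector d = (−12, 1, 12).
AP = (24, −12, 25), and AP × d = (−169, −588, −120).
|AP × d|² = 388705 and |d|² = 289, so the distance is √(388705/289) = √1345.

√1345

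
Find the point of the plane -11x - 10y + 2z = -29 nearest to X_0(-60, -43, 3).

(-5, 7, -7)

n = (-11, -10, 2), |n|² = 225, and n·X_0 − (-29) = 1125.
t = 1125/225 = 5, so the foot is X_0 − t·n = (-60, -43, 3) − 5·(-11, -10, 2) = (-5, 7, -7).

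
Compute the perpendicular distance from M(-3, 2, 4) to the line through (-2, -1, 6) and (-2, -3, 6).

A direction vector is d = (0, -2, 0).
AP = (-1, 3, -2); AP·d = -6, |AP|² = 14, |d|² = 4.
distance² = |AP|² − (AP·d)²/|d|² = 14 − 36/4 = 5, so the distance is √5.

√5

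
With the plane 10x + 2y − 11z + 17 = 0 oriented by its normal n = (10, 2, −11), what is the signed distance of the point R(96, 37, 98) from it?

n·R − (-17) = -27.
|n| = 15, so the signed distance is -27/15 = -9/5.

-9/5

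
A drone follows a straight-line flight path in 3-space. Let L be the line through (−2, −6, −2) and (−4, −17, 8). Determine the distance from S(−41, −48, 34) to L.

3√109

A direction vector is d = (−2, −11, 10).
AP = (−39, −42, 36); AP·d = 900, |AP|² = 4581, |d|² = 225.
distance² = |AP|² − (AP·d)²/|d|² = 4581 − 810000/225 = 981, so the distance is 3√109.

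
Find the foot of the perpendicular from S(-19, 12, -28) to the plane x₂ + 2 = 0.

(-19, -2, -28)

n = (0, 1, 0), |n|² = 1, and n·S − (-2) = 14.
t = 14/1 = 14, so the foot is S − t·n = (-19, 12, -28) − 14·(0, 1, 0) = (-19, -2, -28).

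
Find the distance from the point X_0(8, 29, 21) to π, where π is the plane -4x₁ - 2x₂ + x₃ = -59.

10/√21

Normal vector n = (-4, -2, 1), and n·(8, 29, 21) - (-59) = -10.
|n| = √(16 + 4 + 1) = √21, so the distance is |-10|/√21 = 10√21/21.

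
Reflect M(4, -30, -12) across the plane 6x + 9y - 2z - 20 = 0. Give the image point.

n = (6, 9, -2), |n|² = 121, n·M − 20 = -242, so t = -242/121 = -2.
Foot F = M − (-2)·n = (16, -12, -16); the reflection is 2F − M = (28, 6, -20).

(28, 6, -20)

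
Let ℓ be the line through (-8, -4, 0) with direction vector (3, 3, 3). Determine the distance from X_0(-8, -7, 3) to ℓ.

3√2

Direction vector d = (3, 3, 3).
AP = (0, -3, 3); AP·d = 0, |AP|² = 18, |d|² = 27.
distance² = |AP|² − (AP·d)²/|d|² = 18 − 0/27 = 18, so the distance is 3√2.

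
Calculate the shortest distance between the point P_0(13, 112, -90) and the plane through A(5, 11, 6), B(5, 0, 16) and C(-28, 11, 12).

AB = (0, -11, 10) and AC = (-33, 0, 6), so a normal is n = AB × AC = (-66, -330, -363).
n = (-66, -330, -363); n·P − (-6138) = 990; |n| = 495; distance = 990/495 = 2.

2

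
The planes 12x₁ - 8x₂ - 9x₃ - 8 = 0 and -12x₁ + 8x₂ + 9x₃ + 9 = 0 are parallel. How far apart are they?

Divide the second equation by -1 to match normals: 12x₁ - 8x₂ - 9x₃ = 9.
Both planes have normal n = (12, -8, -9), |n| = 17. Any point on the first plane is at distance |9 − 8|/|n| = 1/17 from the second.

1/17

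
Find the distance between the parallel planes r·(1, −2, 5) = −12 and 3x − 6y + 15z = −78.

14/√30

Divide the second equation by 3 to match normals: x − 2y + 5z = -26.
Both planes have normal n = (1, −2, 5), |n| = √30. Any point on the first plane is at distance |(-26) − (-12)|/|n| = 14/√30 from the second.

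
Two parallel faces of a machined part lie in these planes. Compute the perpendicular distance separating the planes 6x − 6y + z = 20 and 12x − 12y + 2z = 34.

Divide the second equation by 2 to match normals: 6x − 6y + z = 17.
Both planes have normal n = (6, −6, 1), |n| = √73. Any point on the first plane is at distance |17 − 20|/|n| = 3/√73 from the second.

3/√73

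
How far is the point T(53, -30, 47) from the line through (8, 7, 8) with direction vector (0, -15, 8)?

√2314

Direction vector d = (0, -15, 8).
AP = (45, -37, 39), and AP × d = (289, -360, -675).
|AP × d|² = 668746 and |d|² = 289, so the distance is √(668746/289) = √2314.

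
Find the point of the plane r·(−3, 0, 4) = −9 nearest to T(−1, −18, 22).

n = (−3, 0, 4), |n|² = 25, and n·T − (-9) = 100.
t = 100/25 = 4, so the foot is T − t·n = (−1, −18, 22) − 4·(−3, 0, 4) = (11, −18, 6).

(11, -18, 6)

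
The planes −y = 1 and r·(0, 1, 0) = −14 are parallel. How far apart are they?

13

Divide the second equation by -1 to match normals: −y = 14.
With common normal n = (0, −1, 0) (|n| = 1), the distance is |1 − 14|/|n| = 13/1 = 13.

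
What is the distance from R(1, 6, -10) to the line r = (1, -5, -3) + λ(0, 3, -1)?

√10

Direction vector d = (0, 3, -1).
AP = (0, 11, -7), and AP × d = (10, 0, 0).
|AP × d|² = 100 and |d|² = 10, so the distance is √(100/10) = √10.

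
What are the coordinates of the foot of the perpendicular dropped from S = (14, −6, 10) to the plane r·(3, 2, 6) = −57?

(5, -12, -8)

n = (3, 2, 6), |n|² = 49, and n·S − (-57) = 147.
t = 147/49 = 3, so the foot is S − t·n = (14, −6, 10) − 3·(3, 2, 6) = (5, −12, −8).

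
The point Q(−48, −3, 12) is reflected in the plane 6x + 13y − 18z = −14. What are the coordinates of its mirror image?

With n = (6, 13, −18), the signed offset is (n·Q − (-14))/|n|² = -529/529 = -1.
Q' = Q − 2t·n = (−48, −3, 12) − (-2)·(6, 13, −18) = (−36, 23, −24).

(-36, 23, -24)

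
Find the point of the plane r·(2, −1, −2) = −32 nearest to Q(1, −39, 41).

(3, -40, 39)

The perpendicular from Q has direction n = (2, −1, −2): r = (1, −39, 41) + μ(2, −1, −2).
Substitute into the plane: n·(Q + μn) = -32 gives -41 + 9μ = -32, so μ = 1.
Foot = (1, −39, 41) + 1·(2, −1, −2) = (3, −40, 39).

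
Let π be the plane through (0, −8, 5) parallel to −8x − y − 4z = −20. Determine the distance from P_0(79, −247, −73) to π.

Parallel planes share the normal n = (−8, −1, −4); since (0, −8, 5) lies on the plane, its equation is −8x − y − 4z = -12.
Then n·(79, −247, −73) − (−12) = −81.
|n| = √(64 + 1 + 16) = 9, so the distance is |-81|/9 = 9.

9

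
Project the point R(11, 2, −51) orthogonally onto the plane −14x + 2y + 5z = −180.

n = (−14, 2, 5), |n|² = 225, and n·R − (-180) = -225.
t = -225/225 = -1, so the foot is R − t·n = (11, 2, −51) − (-1)·(−14, 2, 5) = (−3, 4, −46).

(-3, 4, -46)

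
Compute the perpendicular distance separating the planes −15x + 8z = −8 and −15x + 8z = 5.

With common normal n = (−15, 0, 8) (|n| = 17), the distance is |(-8) − 5|/|n| = 13/17.

13/17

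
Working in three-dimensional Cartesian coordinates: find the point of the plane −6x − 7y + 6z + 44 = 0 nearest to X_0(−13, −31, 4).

n = (−6, −7, 6), |n|² = 121, and n·X_0 − (-44) = 363.
t = 363/121 = 3, so the foot is X_0 − t·n = (−13, −31, 4) − 3·(−6, −7, 6) = (5, −10, −14).

(5, -10, -14)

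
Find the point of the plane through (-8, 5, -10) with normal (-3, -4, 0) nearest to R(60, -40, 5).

(1428/25, -1096/25, 5)

The perpendicular from R has direction n = (-3, -4, 0): r = (60, -40, 5) + λ(-3, -4, 0).
Substitute into the plane: n·(R + λn) = 4 gives -20 + 25λ = 4, so λ = 24/25.
Foot = (60, -40, 5) + (24/25)·(-3, -4, 0) = (1428/25, -1096/25, 5).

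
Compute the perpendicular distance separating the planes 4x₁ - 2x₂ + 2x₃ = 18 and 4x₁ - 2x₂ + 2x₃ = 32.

With common normal n = (4, -2, 2) (|n| = 2√6), the distance is |18 − 32|/|n| = 14/(2√6) = 7√6/6.

7√6/6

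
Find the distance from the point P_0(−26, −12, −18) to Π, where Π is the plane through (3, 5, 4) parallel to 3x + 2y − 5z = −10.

11√38/38

Parallel planes share the normal n = (3, 2, −5); since (3, 5, 4) lies on the plane, its equation is 3x + 2y − 5z = -1.
d = |3·(-26) + 2·(-12) + (-5)·(-18) − (-1)| / √(9 + 4 + 25) = |-11| / √38 = 11√38/38.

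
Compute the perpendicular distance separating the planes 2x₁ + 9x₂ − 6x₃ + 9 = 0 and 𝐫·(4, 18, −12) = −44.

13/11

Divide the second equation by 2 to match normals: 2x₁ + 9x₂ − 6x₃ = -22.
With common normal n = (2, 9, −6) (|n| = 11), the distance is |(-9) − (-22)|/|n| = 13/11.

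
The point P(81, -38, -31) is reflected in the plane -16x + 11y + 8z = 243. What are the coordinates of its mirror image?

(-79, 72, 49)

n = (-16, 11, 8), |n|² = 441, n·P − 243 = -2205, so t = -2205/441 = -5.
Foot F = P − (-5)·n = (1, 17, 9); the reflection is 2F − P = (-79, 72, 49).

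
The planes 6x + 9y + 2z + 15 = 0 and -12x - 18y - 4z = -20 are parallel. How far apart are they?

Divide the second equation by -2 to match normals: 6x + 9y + 2z = 10.
Both planes have normal n = (6, 9, 2), |n| = 11. Any point on the first plane is at distance |10 − (-15)|/|n| = 25/11 from the second.

25/11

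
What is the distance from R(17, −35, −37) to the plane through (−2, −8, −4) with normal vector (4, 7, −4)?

The plane has equation n·(r − (−2, −8, −4)) = 0, i.e. n·r = -48.
Then n·(17, −35, −37) − (−48) = 19.
|n| = √(16 + 49 + 16) = 9, so the distance is |19|/9 = 19/9.

19/9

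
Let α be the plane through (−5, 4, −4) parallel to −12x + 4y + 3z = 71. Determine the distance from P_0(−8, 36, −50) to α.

Parallel planes share the normal n = (−12, 4, 3); since (−5, 4, −4) lies on the plane, its equation is −12x + 4y + 3z = 64.
Then n·(−8, 36, −50) − 64 = 26.
|n| = √(144 + 16 + 9) = 13, so the distance is |26|/13 = 2.

2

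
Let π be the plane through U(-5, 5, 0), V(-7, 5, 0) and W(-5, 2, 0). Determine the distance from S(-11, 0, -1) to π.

1

UV = (-2, 0, 0) and UW = (0, -3, 0), so a normal is n = UV × UW = (0, 0, 6).
n = (0, 0, 6); n·P − 0 = -6; |n| = 6; distance = 6/6 = 1.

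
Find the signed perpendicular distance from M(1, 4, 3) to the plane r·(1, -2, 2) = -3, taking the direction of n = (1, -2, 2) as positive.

n·M − (-3) = 2.
|n| = 3, so the signed distance is 2/3.

2/3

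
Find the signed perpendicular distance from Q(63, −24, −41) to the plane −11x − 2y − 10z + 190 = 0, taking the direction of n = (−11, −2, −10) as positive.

n·Q − (-190) = -45.
|n| = 15, so the signed distance is -45/15 = -3.

-3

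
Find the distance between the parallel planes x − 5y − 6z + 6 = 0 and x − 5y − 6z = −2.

Both planes have normal n = (1, −5, −6), |n| = √62. Any point on the first plane is at distance |(-2) − (-6)|/|n| = 4/√62 = 2√62/31 from the second.

4/√62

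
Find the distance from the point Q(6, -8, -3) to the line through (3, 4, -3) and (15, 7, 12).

A direction vector is d = (12, 3, 15).
AP = (3, -12, 0), and AP × d = (-180, -45, 153).
|AP × d|² = 57834 and |d|² = 378, so the distance is √(57834/378) = √153 = 3√17.

3√17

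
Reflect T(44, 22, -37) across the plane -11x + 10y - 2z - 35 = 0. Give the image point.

With n = (-11, 10, -2), the signed offset is (n·T − 35)/|n|² = -225/225 = -1.
T' = T − 2t·n = (44, 22, -37) − (-2)·(-11, 10, -2) = (22, 42, -41).

(22, 42, -41)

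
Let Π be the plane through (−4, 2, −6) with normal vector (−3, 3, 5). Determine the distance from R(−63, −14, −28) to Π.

19√43/43

The plane has equation n·(r − (−4, 2, −6)) = 0, i.e. n·r = -12.
n = (−3, 3, 5); n·P − (-12) = 19; |n| = √43; distance = 19/√43 = 19√43/43.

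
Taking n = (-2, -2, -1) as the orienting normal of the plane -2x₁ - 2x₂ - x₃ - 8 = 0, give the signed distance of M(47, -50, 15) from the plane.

n·M − 8 = -17.
|n| = 3, so the signed distance is -17/3.

-17/3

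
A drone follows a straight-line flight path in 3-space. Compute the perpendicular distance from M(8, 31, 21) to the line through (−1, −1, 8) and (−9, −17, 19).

A direction vector is d = (−8, −16, 11).
AP = (9, 32, 13); AP·d = -441, |AP|² = 1274, |d|² = 441.
distance² = |AP|² − (AP·d)²/|d|² = 1274 − 194481/441 = 833, so the distance is 7√17.

7√17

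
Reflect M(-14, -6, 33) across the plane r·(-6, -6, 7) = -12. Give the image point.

(22, 30, -9)

With n = (-6, -6, 7), the signed offset is (n·M − (-12))/|n|² = 363/121 = 3.
M' = M − 2t·n = (-14, -6, 33) − 6·(-6, -6, 7) = (22, 30, -9).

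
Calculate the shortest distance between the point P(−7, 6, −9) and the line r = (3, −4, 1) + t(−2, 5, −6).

2√10

Direction vector d = (−2, 5, −6).
AP = (−10, 10, −10), and AP × d = (−10, −40, −30).
|AP × d|² = 2600 and |d|² = 65, so the distance is √(2600/65) = √40 = 2√10.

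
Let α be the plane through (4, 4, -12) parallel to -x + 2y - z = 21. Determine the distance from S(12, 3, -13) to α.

Parallel planes share the normal n = (-1, 2, -1); since (4, 4, -12) lies on the plane, its equation is -x + 2y - z = 16.
Then n·(12, 3, -13) - 16 = -9.
|n| = √(1 + 4 + 1) = √6, so the distance is |-9|/√6 = 9/√6.

9/√6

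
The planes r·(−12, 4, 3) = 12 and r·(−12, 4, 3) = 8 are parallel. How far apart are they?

With common normal n = (−12, 4, 3) (|n| = 13), the distance is |12 − 8|/|n| = 4/13.

4/13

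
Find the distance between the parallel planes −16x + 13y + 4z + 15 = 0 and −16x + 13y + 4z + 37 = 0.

22/21

With common normal n = (−16, 13, 4) (|n| = 21), the distance is |(-15) − (-37)|/|n| = 22/21.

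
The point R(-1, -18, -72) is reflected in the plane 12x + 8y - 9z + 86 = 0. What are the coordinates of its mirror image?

(-49, -50, -36)

n = (12, 8, -9), |n|² = 289, n·R − (-86) = 578, so t = 578/289 = 2.
Foot F = R − 2·n = (-25, -34, -54); the reflection is 2F − R = (-49, -50, -36).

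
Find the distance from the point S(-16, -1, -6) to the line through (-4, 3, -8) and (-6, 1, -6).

A direction vector is d = (-2, -2, 2).
AP = (-12, -4, 2); AP·d = 36, |AP|² = 164, |d|² = 12.
distance² = |AP|² − (AP·d)²/|d|² = 164 − 1296/12 = 56, so the distance is 2√14.

2√14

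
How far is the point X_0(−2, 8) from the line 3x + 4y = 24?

The normal to the line is n = (3, 4) with |n| = 5.
|n·X_0 − 24| = |26 − 24| = 2, so the distance is 2/5.

2/5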